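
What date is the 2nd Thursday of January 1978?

January 1978 begins on a Sunday, so the first Thursday is January 5 (4 days later).
The 2nd Thursday is 1 weeks later: 5 + 7 = 12.

1978-01-12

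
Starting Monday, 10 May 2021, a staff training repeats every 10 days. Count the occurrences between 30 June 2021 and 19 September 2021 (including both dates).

Occurrences land 10·i days after 10 May 2021 for i = 0, 1, 2, …
30 June 2021 is 51 days after the start; 51 ÷ 10 = 5 remainder 1; since the remainder is 1, round up to i = 6. First occurrence in the window: #7 on 9 July 2021 (6×10 = 60 days in).
19 September 2021 is 132 days after the start; 132 ÷ 10 = 13 remainder 2. Last occurrence in the window: #14 on 17 September 2021.
Occurrences #7 through #14: 8 in total.

8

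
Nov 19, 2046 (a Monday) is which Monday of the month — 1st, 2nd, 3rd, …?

Day 19 falls in week ⌈19/7⌉ of the month.
Days 1–7 hold the 1st Monday, 8–14 the 2nd, 15–21 the 3rd, 22–28 the 4th, 29–31 the 5th.
19 is in the range for the 3rd.

3rd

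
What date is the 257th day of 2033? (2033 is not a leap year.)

2033-09-14

January has 31 days (257 − 31 = 226 remain).
February has 28 days (226 − 28 = 198 remain).
March has 31 days (198 − 31 = 167 remain).
April has 30 days (167 − 30 = 137 remain).
May has 31 days (137 − 31 = 106 remain).
June has 30 days (106 − 30 = 76 remain).
July has 31 days (76 − 31 = 45 remain).
August has 31 days (45 − 31 = 14 remain).
14 into September → September 14.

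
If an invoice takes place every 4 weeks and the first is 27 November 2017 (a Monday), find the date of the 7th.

The 7th occurrence is 6 intervals after the first: 6 × 28 = 168 days after 27 November 2017.
November has 30 days — 3 days to the end of November leaves 165.
December has 31 days (134 left).
January has 31 days (103 left).
February has 28 days (75 left).
March has 31 days (44 left).
April has 30 days (14 left).
14 days into May → 14 May 2018.

14 May 2018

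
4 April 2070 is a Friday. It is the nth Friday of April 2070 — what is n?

Day 4 falls in week ⌈4/7⌉ of the month.
Days 1–7 hold the 1st Friday, 8–14 the 2nd, 15–21 the 3rd, 22–28 the 4th, 29–31 the 5th.
4 is in the range for the 1st.

1st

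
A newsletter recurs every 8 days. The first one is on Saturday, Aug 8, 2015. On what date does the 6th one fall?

Sep 17, 2015

The 6th occurrence is 5 intervals after the first: 5 × 8 = 40 days after Aug 8, 2015.
Aug has 31 days — 23 days to the end of Aug leaves 17.
17 days into Sep → Sep 17, 2015.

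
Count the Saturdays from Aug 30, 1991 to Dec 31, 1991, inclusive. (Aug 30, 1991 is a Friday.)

Aug 30, 1991 is a Friday; the first Saturday on or after it is Aug 31, 1991 (1 day later).
From Aug 31, 1991 to Dec 31, 1991: 0 + 30 + 31 + 30 + 31 = 122 days (rest of Aug, Sep, Oct, Nov, Dec).
122 ÷ 7 = 17 full weeks with remainder 3, so 17 more Saturdays after the first → 18.

18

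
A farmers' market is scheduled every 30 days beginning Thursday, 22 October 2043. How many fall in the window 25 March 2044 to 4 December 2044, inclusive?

8

Occurrences land 30·i days after 22 October 2043 for i = 0, 1, 2, …
25 March 2044 is 155 days after the start; 155 ÷ 30 = 5 remainder 5; since the remainder is 5, round up to i = 6. First occurrence in the window: #7 on 19 April 2044 (6×30 = 180 days in).
4 December 2044 is 409 days after the start; 409 ÷ 30 = 13 remainder 19. Last occurrence in the window: #14 on 15 November 2044.
Occurrences #7 through #14: 8 in total.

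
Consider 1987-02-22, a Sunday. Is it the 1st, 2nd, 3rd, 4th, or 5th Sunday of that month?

Day 22 falls in week ⌈22/7⌉ of the month.
Days 1–7 hold the 1st Sunday, 8–14 the 2nd, 15–21 the 3rd, 22–28 the 4th, 29–31 the 5th.
22 is in the range for the 4th.

4th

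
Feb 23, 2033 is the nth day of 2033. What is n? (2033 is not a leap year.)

Days in months before Feb: 31 = 31.
Plus 23 days into Feb → day 54.

54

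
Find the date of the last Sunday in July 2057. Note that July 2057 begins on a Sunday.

29 July 2057

July 2057 begins on a Sunday, so the first Sunday is July 1.
July 2057 has 31 days. Adding weeks: 1, 8, 15, 22, 29 — the last one ≤ 31 is the 29th.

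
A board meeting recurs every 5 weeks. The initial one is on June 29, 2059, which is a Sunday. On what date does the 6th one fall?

The 6th occurrence is 5 intervals after the first: 5 × 35 = 175 days after June 29, 2059.
June has 30 days — 1 day to the end of June leaves 174.
July has 31 days (143 left).
August has 31 days (112 left).
September has 30 days (82 left).
October has 31 days (51 left).
November has 30 days (21 left).
21 days into December → December 21, 2059.

December 21, 2059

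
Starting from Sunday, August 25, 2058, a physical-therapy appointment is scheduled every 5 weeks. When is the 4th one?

The 4th occurrence is 3 intervals after the first: 3 × 35 = 105 days after August 25, 2058.
August has 31 days — 6 days to the end of August leaves 99.
September has 30 days (69 left).
October has 31 days (38 left).
November has 30 days (8 left).
8 days into December → December 8, 2058.

December 8, 2058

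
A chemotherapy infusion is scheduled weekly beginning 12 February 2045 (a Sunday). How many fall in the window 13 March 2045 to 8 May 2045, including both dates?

Occurrences land 7·i days after 12 February 2045 for i = 0, 1, 2, …
13 March 2045 is 29 days after the start; 29 ÷ 7 = 4 remainder 1; since the remainder is 1, round up to i = 5. First occurrence in the window: #6 on 19 March 2045 (5×7 = 35 days in).
8 May 2045 is 85 days after the start; 85 ÷ 7 = 12 remainder 1. Last occurrence in the window: #13 on 7 May 2045.
Occurrences #6 through #13: 8 in total.

8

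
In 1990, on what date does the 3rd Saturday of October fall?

20 October 1990

The first Saturday of October 1990 is October 6.
The 3rd Saturday is 2 weeks later: 6 + 14 = 20.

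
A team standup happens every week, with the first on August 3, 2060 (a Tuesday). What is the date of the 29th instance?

February 15, 2061

The 29th occurrence is 28 intervals after the first: 28 × 7 = 196 days after August 3, 2060.
August has 31 days — 28 days to the end of August leaves 168.
September has 30 days (138 left).
October has 31 days (107 left).
November has 30 days (77 left).
December has 31 days (46 left).
January has 31 days (15 left).
15 days into February → February 15, 2061.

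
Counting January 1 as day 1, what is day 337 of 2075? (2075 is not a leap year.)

January has 31 days (337 − 31 = 306 remain).
February has 28 days (306 − 28 = 278 remain).
March has 31 days (278 − 31 = 247 remain).
April has 30 days (247 − 30 = 217 remain).
May has 31 days (217 − 31 = 186 remain).
June has 30 days (186 − 30 = 156 remain).
July has 31 days (156 − 31 = 125 remain).
August has 31 days (125 − 31 = 94 remain).
September has 30 days (94 − 30 = 64 remain).
October has 31 days (64 − 31 = 33 remain).
November has 30 days (33 − 30 = 3 remain).
3 into December → December 3.

3 December 2075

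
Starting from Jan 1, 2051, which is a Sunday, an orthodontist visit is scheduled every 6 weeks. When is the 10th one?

The 10th occurrence is 9 intervals after the first: 9 × 42 = 378 days after Jan 1, 2051.
Jan has 31 days — 30 days to the end of Jan leaves 348.
Feb has 28 days (320 left).
Mar has 31 days (289 left).
Apr has 30 days (259 left).
May has 31 days (228 left).
Jun has 30 days (198 left).
Jul has 31 days (167 left).
Aug has 31 days (136 left).
Sep has 30 days (106 left).
Oct has 31 days (75 left).
Nov has 30 days (45 left).
Dec has 31 days (14 left).
14 days into Jan → Jan 14, 2052.

Jan 14, 2052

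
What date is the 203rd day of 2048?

January has 31 days (203 − 31 = 172 remain).
February has 29 days (172 − 29 = 143 remain).
March has 31 days (143 − 31 = 112 remain).
April has 30 days (112 − 30 = 82 remain).
May has 31 days (82 − 31 = 51 remain).
June has 30 days (51 − 30 = 21 remain).
21 into July → July 21.

21 July 2048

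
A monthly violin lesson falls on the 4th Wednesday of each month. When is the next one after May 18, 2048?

May 2048 starts on a Friday; its first Wednesday is the 6th, so the 4th Wednesday is the 27th — May 27, 2048.
May 27, 2048 is after May 18, 2048, so that is the next one.

May 27, 2048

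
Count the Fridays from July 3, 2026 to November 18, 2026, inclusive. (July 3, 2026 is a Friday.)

20

July 3, 2026 is a Friday; the first Friday on or after it is July 3, 2026.
From July 3, 2026 to November 18, 2026: 28 + 31 + 30 + 31 + 18 = 138 days (rest of July, August, September, October, November).
138 ÷ 7 = 19 full weeks with remainder 5, so 19 more Fridays after the first → 20.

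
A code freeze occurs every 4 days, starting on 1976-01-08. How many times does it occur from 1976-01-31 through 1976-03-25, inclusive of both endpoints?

Occurrences land 4·i days after 1976-01-08 for i = 0, 1, 2, …
1976-01-31 is 23 days after the start; 23 ÷ 4 = 5 remainder 3; since the remainder is 3, round up to i = 6. First occurrence in the window: #7 on 1976-02-01 (6×4 = 24 days in).
1976-03-25 is 77 days after the start; 77 ÷ 4 = 19 remainder 1. Last occurrence in the window: #20 on 1976-03-24.
Occurrences #7 through #20: 14 in total.

14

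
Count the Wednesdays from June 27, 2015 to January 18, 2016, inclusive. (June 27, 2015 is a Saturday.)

June 27, 2015 is a Saturday; the first Wednesday on or after it is July 1, 2015 (4 days later).
From July 1, 2015 to January 18, 2016: 30 + 31 + 30 + 31 + 30 + 31 + 18 = 201 days (rest of July, August, September, October, November, December, January).
201 ÷ 7 = 28 full weeks with remainder 5, so 28 more Wednesdays after the first → 29.

29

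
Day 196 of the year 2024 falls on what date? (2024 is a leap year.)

Jul 14, 2024

Jan has 31 days (196 − 31 = 165 remain).
Feb has 29 days (165 − 29 = 136 remain).
Mar has 31 days (136 − 31 = 105 remain).
Apr has 30 days (105 − 30 = 75 remain).
May has 31 days (75 − 31 = 44 remain).
Jun has 30 days (44 − 30 = 14 remain).
14 into Jul → Jul 14.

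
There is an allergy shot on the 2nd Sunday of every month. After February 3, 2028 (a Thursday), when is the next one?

February 13, 2028

February 2028 starts on a Tuesday; its first Sunday is the 6th, so the 2nd Sunday is the 13th — February 13, 2028.
February 13, 2028 is after February 3, 2028, so that is the next one.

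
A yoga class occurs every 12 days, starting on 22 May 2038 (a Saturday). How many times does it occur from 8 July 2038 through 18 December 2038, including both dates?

14

Occurrences land 12·i days after 22 May 2038 for i = 0, 1, 2, …
8 July 2038 is 47 days after the start; 47 ÷ 12 = 3 remainder 11; since the remainder is 11, round up to i = 4. First occurrence in the window: #5 on 9 July 2038 (4×12 = 48 days in).
18 December 2038 is 210 days after the start; 210 ÷ 12 = 17 remainder 6. Last occurrence in the window: #18 on 12 December 2038.
Occurrences #5 through #18: 14 in total.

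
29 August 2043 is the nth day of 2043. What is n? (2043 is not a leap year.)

241

Days in months before August: 31 + 28 + 31 + 30 + 31 + 30 + 31 = 212.
Plus 29 days into August → day 241.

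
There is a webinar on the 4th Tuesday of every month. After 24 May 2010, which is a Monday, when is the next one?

May 2010 starts on a Saturday; its first Tuesday is the 4th, so the 4th Tuesday is the 25th — 25 May 2010.
25 May 2010 is after 24 May 2010, so that is the next one.

25 May 2010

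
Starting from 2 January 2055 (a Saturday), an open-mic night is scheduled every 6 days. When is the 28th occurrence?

13 June 2055

The 28th occurrence is 27 intervals after the first: 27 × 6 = 162 days after 2 January 2055.
January has 31 days — 29 days to the end of January leaves 133.
February has 28 days (105 left).
March has 31 days (74 left).
April has 30 days (44 left).
May has 31 days (13 left).
13 days into June → 13 June 2055.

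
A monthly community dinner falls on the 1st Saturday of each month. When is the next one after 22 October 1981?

7 November 1981

October 1981 starts on a Thursday, so its 1st Saturday is 3 October 1981 (2 days in).
That is not after 22 October 1981, so look at November 1981.
November 1981 starts on a Sunday, so its 1st Saturday is 7 November 1981 (6 days in).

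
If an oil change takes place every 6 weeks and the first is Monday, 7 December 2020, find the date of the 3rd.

The 3rd occurrence is 2 intervals after the first: 2 × 42 = 84 days after 7 December 2020.
December has 31 days — 24 days to the end of December leaves 60.
January has 31 days (29 left).
February has 28 days (1 left).
1 day into March → 1 March 2021.

1 March 2021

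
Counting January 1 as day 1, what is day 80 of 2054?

January has 31 days (80 − 31 = 49 remain).
February has 28 days (49 − 28 = 21 remain).
21 into March → March 21.

March 21, 2054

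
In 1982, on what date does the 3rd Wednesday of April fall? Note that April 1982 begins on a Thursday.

1982-04-21

April 1982 begins on a Thursday, so the first Wednesday is April 7 (6 days later).
The 3rd Wednesday is 2 weeks later: 7 + 14 = 21.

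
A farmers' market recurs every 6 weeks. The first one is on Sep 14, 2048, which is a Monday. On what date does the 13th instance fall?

The 13th occurrence is 12 intervals after the first: 12 × 42 = 504 days after Sep 14, 2048.
Sep has 30 days — 16 days to the end of Sep leaves 488.
From end of Sep to end of 2048 is 92 days (396 left).
2049 has 365 days (31 left).
31 days into Jan → Jan 31, 2050.

Jan 31, 2050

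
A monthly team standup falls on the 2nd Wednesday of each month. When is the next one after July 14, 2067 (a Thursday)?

August 10, 2067

July 2067 starts on a Friday; its first Wednesday is the 6th, so the 2nd Wednesday is the 13th — July 13, 2067.
That is not after July 14, 2067, so look at August 2067.
August 2067 starts on a Monday; its first Wednesday is the 3rd, so the 2nd Wednesday is the 10th — August 10, 2067.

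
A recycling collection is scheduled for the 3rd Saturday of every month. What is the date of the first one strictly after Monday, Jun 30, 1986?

Jul 19, 1986

Jun 1986 starts on a Sunday; its first Saturday is the 7th, so the 3rd Saturday is the 21st — Jun 21, 1986.
That is not after Jun 30, 1986, so look at Jul 1986.
Jul 1986 starts on a Tuesday; its first Saturday is the 5th, so the 3rd Saturday is the 19th — Jul 19, 1986.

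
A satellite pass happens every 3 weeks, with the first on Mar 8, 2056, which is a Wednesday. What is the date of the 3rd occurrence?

Apr 19, 2056

The 3rd occurrence is 2 intervals after the first: 2 × 21 = 42 days after Mar 8, 2056.
Mar has 31 days — 23 days to the end of Mar leaves 19.
19 days into Apr → Apr 19, 2056.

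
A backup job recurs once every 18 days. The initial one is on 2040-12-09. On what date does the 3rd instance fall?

2041-01-14

The 3rd occurrence is 2 intervals after the first: 2 × 18 = 36 days after 2040-12-09.
December has 31 days — 22 days to the end of December leaves 14.
14 days into January → 2041-01-14.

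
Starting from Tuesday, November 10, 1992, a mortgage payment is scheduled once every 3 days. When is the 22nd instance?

January 12, 1993

The 22nd occurrence is 21 intervals after the first: 21 × 3 = 63 days after November 10, 1992.
November has 30 days — 20 days to the end of November leaves 43.
December has 31 days (12 left).
12 days into January → January 12, 1993.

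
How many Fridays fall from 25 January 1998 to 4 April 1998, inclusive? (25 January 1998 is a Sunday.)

10

25 January 1998 is a Sunday; the first Friday on or after it is 30 January 1998 (5 days later).
From 30 January 1998 to 4 April 1998: 1 + 28 + 31 + 4 = 64 days (rest of January, February, March, April).
64 ÷ 7 = 9 full weeks with remainder 1, so 9 more Fridays after the first → 10.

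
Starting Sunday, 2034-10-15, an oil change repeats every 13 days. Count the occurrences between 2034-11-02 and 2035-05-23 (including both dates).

15

Occurrences land 13·i days after 2034-10-15 for i = 0, 1, 2, …
2034-11-02 is 18 days after the start; 18 ÷ 13 = 1 remainder 5; since the remainder is 5, round up to i = 2. First occurrence in the window: #3 on 2034-11-10 (2×13 = 26 days in).
2035-05-23 is 220 days after the start; 220 ÷ 13 = 16 remainder 12. Last occurrence in the window: #17 on 2035-05-11.
Occurrences #3 through #17: 15 in total.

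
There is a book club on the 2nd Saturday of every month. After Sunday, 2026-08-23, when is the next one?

August 2026 starts on a Saturday; its first Saturday is the 1st, so the 2nd Saturday is the 8th — 2026-08-08.
That is not after 2026-08-23, so look at September 2026.
September 2026 starts on a Tuesday; its first Saturday is the 5th, so the 2nd Saturday is the 12th — 2026-09-12.

2026-09-12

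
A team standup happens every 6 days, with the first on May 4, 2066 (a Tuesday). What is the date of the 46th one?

The 46th occurrence is 45 intervals after the first: 45 × 6 = 270 days after May 4, 2066.
May has 31 days — 27 days to the end of May leaves 243.
Jun has 30 days (213 left).
Jul has 31 days (182 left).
Aug has 31 days (151 left).
Sep has 30 days (121 left).
Oct has 31 days (90 left).
Nov has 30 days (60 left).
Dec has 31 days (29 left).
29 days into Jan → Jan 29, 2067.

Jan 29, 2067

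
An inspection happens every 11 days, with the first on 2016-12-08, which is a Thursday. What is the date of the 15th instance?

The 15th occurrence is 14 intervals after the first: 14 × 11 = 154 days after 2016-12-08.
December has 31 days — 23 days to the end of December leaves 131.
January has 31 days (100 left).
February has 28 days (72 left).
March has 31 days (41 left).
April has 30 days (11 left).
11 days into May → 2017-05-11.

2017-05-11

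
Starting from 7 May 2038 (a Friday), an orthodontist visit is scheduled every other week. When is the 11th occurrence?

24 September 2038

The 11th occurrence is 10 intervals after the first: 10 × 14 = 140 days after 7 May 2038.
May has 31 days — 24 days to the end of May leaves 116.
June has 30 days (86 left).
July has 31 days (55 left).
August has 31 days (24 left).
24 days into September → 24 September 2038.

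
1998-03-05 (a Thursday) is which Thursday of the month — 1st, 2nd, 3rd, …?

1st

Day 5 falls in week ⌈5/7⌉ of the month.
Days 1–7 hold the 1st Thursday, 8–14 the 2nd, 15–21 the 3rd, 22–28 the 4th, 29–31 the 5th.
5 is in the range for the 1st.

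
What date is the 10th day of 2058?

January 10, 2058

10 into January → January 10.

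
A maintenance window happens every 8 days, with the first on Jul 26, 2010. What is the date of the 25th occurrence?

Feb 3, 2011

The 25th occurrence is 24 intervals after the first: 24 × 8 = 192 days after Jul 26, 2010.
Jul has 31 days — 5 days to the end of Jul leaves 187.
Aug has 31 days (156 left).
Sep has 30 days (126 left).
Oct has 31 days (95 left).
Nov has 30 days (65 left).
Dec has 31 days (34 left).
Jan has 31 days (3 left).
3 days into Feb → Feb 3, 2011.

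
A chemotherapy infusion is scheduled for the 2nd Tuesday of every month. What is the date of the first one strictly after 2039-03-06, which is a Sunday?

2039-03-08

March 2039 starts on a Tuesday; its first Tuesday is the 1st, so the 2nd Tuesday is the 8th — 2039-03-08.
2039-03-08 is after 2039-03-06, so that is the next one.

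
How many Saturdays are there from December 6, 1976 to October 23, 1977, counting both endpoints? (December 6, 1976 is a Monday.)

December 6, 1976 is a Monday; the first Saturday on or after it is December 11, 1976 (5 days later).
From December 11, 1976 to October 23, 1977: 20 + 31 + 28 + 31 + 30 + 31 + 30 + 31 + 31 + 30 + 23 = 316 days (rest of December, January, February, March, April, May, June, July, August, September, October).
316 ÷ 7 = 45 full weeks with remainder 1, so 45 more Saturdays after the first → 46.

46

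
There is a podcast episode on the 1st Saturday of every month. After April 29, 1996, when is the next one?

April 1996 starts on a Monday, so its 1st Saturday is April 6, 1996 (5 days in).
That is not after April 29, 1996, so look at May 1996.
May 1996 starts on a Wednesday, so its 1st Saturday is May 4, 1996 (3 days in).

May 4, 1996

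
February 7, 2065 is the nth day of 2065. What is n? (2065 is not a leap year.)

38

Days in months before February: 31 = 31.
Plus 7 days into February → day 38.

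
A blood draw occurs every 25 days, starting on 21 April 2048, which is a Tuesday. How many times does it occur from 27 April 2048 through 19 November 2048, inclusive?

Occurrences land 25·i days after 21 April 2048 for i = 0, 1, 2, …
27 April 2048 is 6 days after the start; 6 ÷ 25 = 0 remainder 6; since the remainder is 6, round up to i = 1. First occurrence in the window: #2 on 16 May 2048 (1×25 = 25 days in).
19 November 2048 is 212 days after the start; 212 ÷ 25 = 8 remainder 12. Last occurrence in the window: #9 on 7 November 2048.
Occurrences #2 through #9: 8 in total.

8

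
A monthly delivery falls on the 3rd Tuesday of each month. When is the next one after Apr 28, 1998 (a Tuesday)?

May 19, 1998

Apr 1998 starts on a Wednesday; its first Tuesday is the 7th, so the 3rd Tuesday is the 21st — Apr 21, 1998.
That is not after Apr 28, 1998, so look at May 1998.
May 1998 starts on a Friday; its first Tuesday is the 5th, so the 3rd Tuesday is the 19th — May 19, 1998.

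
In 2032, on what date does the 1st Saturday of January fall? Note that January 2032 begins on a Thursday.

January 2032 begins on a Thursday, so the first Saturday is January 3 (2 days later).

January 3, 2032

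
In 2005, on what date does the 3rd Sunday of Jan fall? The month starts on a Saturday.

Jan 16, 2005

Jan 2005 begins on a Saturday, so the first Sunday is Jan 2 (1 day later).
The 3rd Sunday is 2 weeks later: 2 + 14 = 16.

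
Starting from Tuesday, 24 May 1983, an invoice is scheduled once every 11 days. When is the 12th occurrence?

The 12th occurrence is 11 intervals after the first: 11 × 11 = 121 days after 24 May 1983.
May has 31 days — 7 days to the end of May leaves 114.
June has 30 days (84 left).
July has 31 days (53 left).
August has 31 days (22 left).
22 days into September → 22 September 1983.

22 September 1983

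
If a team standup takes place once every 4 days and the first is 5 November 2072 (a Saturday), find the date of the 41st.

The 41st occurrence is 40 intervals after the first: 40 × 4 = 160 days after 5 November 2072.
November has 30 days — 25 days to the end of November leaves 135.
December has 31 days (104 left).
January has 31 days (73 left).
February has 28 days (45 left).
March has 31 days (14 left).
14 days into April → 14 April 2073.

14 April 2073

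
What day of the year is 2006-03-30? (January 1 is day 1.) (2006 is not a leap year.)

Days in months before March: 31 + 28 = 59.
Plus 30 days into March → day 89.

89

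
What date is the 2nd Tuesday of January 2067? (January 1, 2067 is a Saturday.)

January 2067 begins on a Saturday, so the first Tuesday is January 4 (3 days later).
The 2nd Tuesday is 1 weeks later: 4 + 7 = 11.

January 11, 2067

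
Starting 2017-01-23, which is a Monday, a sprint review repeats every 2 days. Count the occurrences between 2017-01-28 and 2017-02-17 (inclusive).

Occurrences land 2·i days after 2017-01-23 for i = 0, 1, 2, …
2017-01-28 is 5 days after the start; 5 ÷ 2 = 2 remainder 1; since the remainder is 1, round up to i = 3. First occurrence in the window: #4 on 2017-01-29 (3×2 = 6 days in).
2017-02-17 is 25 days after the start; 25 ÷ 2 = 12 remainder 1. Last occurrence in the window: #13 on 2017-02-16.
Occurrences #4 through #13: 10 in total.

10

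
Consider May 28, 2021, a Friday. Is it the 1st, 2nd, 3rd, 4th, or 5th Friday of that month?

Day 28 falls in week ⌈28/7⌉ of the month.
Days 1–7 hold the 1st Friday, 8–14 the 2nd, 15–21 the 3rd, 22–28 the 4th, 29–31 the 5th.
28 is in the range for the 4th.

4th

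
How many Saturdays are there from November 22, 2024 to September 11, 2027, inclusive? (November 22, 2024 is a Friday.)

November 22, 2024 is a Friday; the first Saturday on or after it is November 23, 2024 (1 day later).
From November 23, 2024 to September 11, 2027: 38 + 365 + 365 + 254 = 1022 days (rest of 2024, 2025, 2026, to September 11, 2027 in 2027).
1022 ÷ 7 = 146 full weeks with remainder 0, so 146 more Saturdays after the first → 147.

147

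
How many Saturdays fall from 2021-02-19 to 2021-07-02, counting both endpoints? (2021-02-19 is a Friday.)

2021-02-19 is a Friday; the first Saturday on or after it is 2021-02-20 (1 day later).
From 2021-02-20 to 2021-07-02: 8 + 31 + 30 + 31 + 30 + 2 = 132 days (rest of February, March, April, May, June, July).
132 ÷ 7 = 18 full weeks with remainder 6, so 18 more Saturdays after the first → 19.

19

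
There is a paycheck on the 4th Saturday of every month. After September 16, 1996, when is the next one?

September 28, 1996

September 1996 starts on a Sunday; its first Saturday is the 7th, so the 4th Saturday is the 28th — September 28, 1996.
September 28, 1996 is after September 16, 1996, so that is the next one.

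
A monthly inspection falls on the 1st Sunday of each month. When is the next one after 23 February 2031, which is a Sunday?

February 2031 starts on a Saturday, so its 1st Sunday is 2 February 2031 (1 day in).
That is not after 23 February 2031, so look at March 2031.
March 2031 starts on a Saturday, so its 1st Sunday is 2 March 2031 (1 day in).

2 March 2031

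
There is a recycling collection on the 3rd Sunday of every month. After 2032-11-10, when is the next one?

November 2032 starts on a Monday; its first Sunday is the 7th, so the 3rd Sunday is the 21st — 2032-11-21.
2032-11-21 is after 2032-11-10, so that is the next one.

2032-11-21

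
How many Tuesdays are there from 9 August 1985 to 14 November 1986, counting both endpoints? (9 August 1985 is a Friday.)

66

9 August 1985 is a Friday; the first Tuesday on or after it is 13 August 1985 (4 days later).
From 13 August 1985 to 14 November 1986: 140 + 318 = 458 days (rest of 1985, to 14 November 1986 in 1986).
458 ÷ 7 = 65 full weeks with remainder 3, so 65 more Tuesdays after the first → 66.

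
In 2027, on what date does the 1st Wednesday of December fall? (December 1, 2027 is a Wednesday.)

December 2027 begins on a Wednesday, so the first Wednesday is December 1.

2027-12-01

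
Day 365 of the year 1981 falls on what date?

January has 31 days (365 − 31 = 334 remain).
February has 28 days (334 − 28 = 306 remain).
March has 31 days (306 − 31 = 275 remain).
April has 30 days (275 − 30 = 245 remain).
May has 31 days (245 − 31 = 214 remain).
June has 30 days (214 − 30 = 184 remain).
July has 31 days (184 − 31 = 153 remain).
August has 31 days (153 − 31 = 122 remain).
September has 30 days (122 − 30 = 92 remain).
October has 31 days (92 − 31 = 61 remain).
November has 30 days (61 − 30 = 31 remain).
31 into December → December 31.

December 31, 1981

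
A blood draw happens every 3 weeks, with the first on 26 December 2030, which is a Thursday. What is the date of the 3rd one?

6 February 2031

The 3rd occurrence is 2 intervals after the first: 2 × 21 = 42 days after 26 December 2030.
December has 31 days — 5 days to the end of December leaves 37.
January has 31 days (6 left).
6 days into February → 6 February 2031.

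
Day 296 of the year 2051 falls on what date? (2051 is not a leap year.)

23 October 2051

January has 31 days (296 − 31 = 265 remain).
February has 28 days (265 − 28 = 237 remain).
March has 31 days (237 − 31 = 206 remain).
April has 30 days (206 − 30 = 176 remain).
May has 31 days (176 − 31 = 145 remain).
June has 30 days (145 − 30 = 115 remain).
July has 31 days (115 − 31 = 84 remain).
August has 31 days (84 − 31 = 53 remain).
September has 30 days (53 − 30 = 23 remain).
23 into October → October 23.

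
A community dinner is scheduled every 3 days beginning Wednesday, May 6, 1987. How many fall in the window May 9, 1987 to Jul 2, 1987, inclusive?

Occurrences land 3·i days after May 6, 1987 for i = 0, 1, 2, …
May 9, 1987 is 3 days after the start; 3 ÷ 3 = 1 remainder 0. First occurrence in the window: #2 on May 9, 1987 (1×3 = 3 days in).
Jul 2, 1987 is 57 days after the start; 57 ÷ 3 = 19 remainder 0. Last occurrence in the window: #20 on Jul 2, 1987.
Occurrences #2 through #20: 19 in total.

19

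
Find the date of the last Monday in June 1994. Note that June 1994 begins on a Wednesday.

June 1994 begins on a Wednesday, so the first Monday is June 6 (5 days later).
June 1994 has 30 days. Adding weeks: 6, 13, 20, 27 — the last one ≤ 30 is the 27th.

June 27, 1994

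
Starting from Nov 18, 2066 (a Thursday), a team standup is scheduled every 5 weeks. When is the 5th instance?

The 5th occurrence is 4 intervals after the first: 4 × 35 = 140 days after Nov 18, 2066.
Nov has 30 days — 12 days to the end of Nov leaves 128.
Dec has 31 days (97 left).
Jan has 31 days (66 left).
Feb has 28 days (38 left).
Mar has 31 days (7 left).
7 days into Apr → Apr 7, 2067.

Apr 7, 2067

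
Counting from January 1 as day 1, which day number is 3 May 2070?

123

Days in months before May: 31 + 28 + 31 + 30 = 120.
Plus 3 days into May → day 123.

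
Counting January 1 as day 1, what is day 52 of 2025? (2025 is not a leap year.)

Jan has 31 days (52 − 31 = 21 remain).
21 into Feb → Feb 21.

Feb 21, 2025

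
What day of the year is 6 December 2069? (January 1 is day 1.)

Days in months before December: 31 + 28 + 31 + 30 + 31 + 30 + 31 + 31 + 30 + 31 + 30 = 334.
Plus 6 days into December → day 340.

340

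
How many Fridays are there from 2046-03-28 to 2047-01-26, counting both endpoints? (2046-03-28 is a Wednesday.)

2046-03-28 is a Wednesday; the first Friday on or after it is 2046-03-30 (2 days later).
From 2046-03-30 to 2047-01-26: 1 + 30 + 31 + 30 + 31 + 31 + 30 + 31 + 30 + 31 + 26 = 302 days (rest of March, April, May, June, July, August, September, October, November, December, January).
302 ÷ 7 = 43 full weeks with remainder 1, so 43 more Fridays after the first → 44.

44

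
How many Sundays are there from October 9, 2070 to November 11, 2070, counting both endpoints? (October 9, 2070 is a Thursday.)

October 9, 2070 is a Thursday; the first Sunday on or after it is October 12, 2070 (3 days later).
From October 12, 2070 to November 11, 2070: 19 + 11 = 30 days (rest of October, November).
30 ÷ 7 = 4 full weeks with remainder 2, so 4 more Sundays after the first → 5.

5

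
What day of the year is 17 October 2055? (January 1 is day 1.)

Days in months before October: 31 + 28 + 31 + 30 + 31 + 30 + 31 + 31 + 30 = 273.
Plus 17 days into October → day 290.

290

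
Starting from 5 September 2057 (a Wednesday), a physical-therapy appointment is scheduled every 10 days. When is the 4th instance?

5 October 2057

The 4th occurrence is 3 intervals after the first: 3 × 10 = 30 days after 5 September 2057.
September has 30 days — 25 days to the end of September leaves 5.
5 days into October → 5 October 2057.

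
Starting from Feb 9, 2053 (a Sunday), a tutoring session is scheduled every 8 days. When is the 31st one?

Oct 7, 2053

The 31st occurrence is 30 intervals after the first: 30 × 8 = 240 days after Feb 9, 2053.
Feb has 28 days — 19 days to the end of Feb leaves 221.
Mar has 31 days (190 left).
Apr has 30 days (160 left).
May has 31 days (129 left).
Jun has 30 days (99 left).
Jul has 31 days (68 left).
Aug has 31 days (37 left).
Sep has 30 days (7 left).
7 days into Oct → Oct 7, 2053.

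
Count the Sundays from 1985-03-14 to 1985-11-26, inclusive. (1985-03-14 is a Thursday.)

1985-03-14 is a Thursday; the first Sunday on or after it is 1985-03-17 (3 days later).
From 1985-03-17 to 1985-11-26: 14 + 30 + 31 + 30 + 31 + 31 + 30 + 31 + 26 = 254 days (rest of March, April, May, June, July, August, September, October, November).
254 ÷ 7 = 36 full weeks with remainder 2, so 36 more Sundays after the first → 37.

37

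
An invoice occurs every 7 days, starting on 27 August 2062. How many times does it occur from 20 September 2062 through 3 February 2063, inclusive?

Occurrences land 7·i days after 27 August 2062 for i = 0, 1, 2, …
20 September 2062 is 24 days after the start; 24 ÷ 7 = 3 remainder 3; since the remainder is 3, round up to i = 4. First occurrence in the window: #5 on 24 September 2062 (4×7 = 28 days in).
3 February 2063 is 160 days after the start; 160 ÷ 7 = 22 remainder 6. Last occurrence in the window: #23 on 28 January 2063.
Occurrences #5 through #23: 19 in total.

19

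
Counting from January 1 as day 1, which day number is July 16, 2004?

Days in months before July: 31 + 29 + 31 + 30 + 31 + 30 = 182.
Plus 16 days into July → day 198.

198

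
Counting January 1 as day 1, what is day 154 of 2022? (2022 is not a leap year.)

2022-06-03

January has 31 days (154 − 31 = 123 remain).
February has 28 days (123 − 28 = 95 remain).
March has 31 days (95 − 31 = 64 remain).
April has 30 days (64 − 30 = 34 remain).
May has 31 days (34 − 31 = 3 remain).
3 into June → June 3.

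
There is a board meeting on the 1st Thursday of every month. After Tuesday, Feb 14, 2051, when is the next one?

Mar 2, 2051

Feb 2051 starts on a Wednesday, so its 1st Thursday is Feb 2, 2051 (1 day in).
That is not after Feb 14, 2051, so look at Mar 2051.
Mar 2051 starts on a Wednesday, so its 1st Thursday is Mar 2, 2051 (1 day in).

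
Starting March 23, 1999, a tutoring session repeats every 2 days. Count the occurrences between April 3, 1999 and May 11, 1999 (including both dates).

19

Occurrences land 2·i days after March 23, 1999 for i = 0, 1, 2, …
April 3, 1999 is 11 days after the start; 11 ÷ 2 = 5 remainder 1; since the remainder is 1, round up to i = 6. First occurrence in the window: #7 on April 4, 1999 (6×2 = 12 days in).
May 11, 1999 is 49 days after the start; 49 ÷ 2 = 24 remainder 1. Last occurrence in the window: #25 on May 10, 1999.
Occurrences #7 through #25: 19 in total.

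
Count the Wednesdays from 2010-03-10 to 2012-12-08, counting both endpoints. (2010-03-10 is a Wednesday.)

2010-03-10 is a Wednesday; the first Wednesday on or after it is 2010-03-10.
From 2010-03-10 to 2012-12-08: 296 + 365 + 343 = 1004 days (rest of 2010, 2011, to 2012-12-08 in 2012).
1004 ÷ 7 = 143 full weeks with remainder 3, so 143 more Wednesdays after the first → 144.

144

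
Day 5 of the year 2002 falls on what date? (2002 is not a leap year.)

5 into Jan → Jan 5.

Jan 5, 2002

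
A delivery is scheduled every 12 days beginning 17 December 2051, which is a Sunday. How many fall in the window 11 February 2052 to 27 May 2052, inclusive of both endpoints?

Occurrences land 12·i days after 17 December 2051 for i = 0, 1, 2, …
11 February 2052 is 56 days after the start; 56 ÷ 12 = 4 remainder 8; since the remainder is 8, round up to i = 5. First occurrence in the window: #6 on 15 February 2052 (5×12 = 60 days in).
27 May 2052 is 162 days after the start; 162 ÷ 12 = 13 remainder 6. Last occurrence in the window: #14 on 21 May 2052.
Occurrences #6 through #14: 9 in total.

9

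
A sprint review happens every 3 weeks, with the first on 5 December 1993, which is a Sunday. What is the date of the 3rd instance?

The 3rd occurrence is 2 intervals after the first: 2 × 21 = 42 days after 5 December 1993.
December has 31 days — 26 days to the end of December leaves 16.
16 days into January → 16 January 1994.

16 January 1994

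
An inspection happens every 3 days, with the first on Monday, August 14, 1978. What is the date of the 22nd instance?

The 22nd occurrence is 21 intervals after the first: 21 × 3 = 63 days after August 14, 1978.
August has 31 days — 17 days to the end of August leaves 46.
September has 30 days (16 left).
16 days into October → October 16, 1978.

October 16, 1978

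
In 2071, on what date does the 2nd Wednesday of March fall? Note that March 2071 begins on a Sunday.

March 11, 2071

March 2071 begins on a Sunday, so the first Wednesday is March 4 (3 days later).
The 2nd Wednesday is 1 weeks later: 4 + 7 = 11.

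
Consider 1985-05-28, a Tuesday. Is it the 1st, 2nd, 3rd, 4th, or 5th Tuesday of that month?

4th

Day 28 falls in week ⌈28/7⌉ of the month.
Days 1–7 hold the 1st Tuesday, 8–14 the 2nd, 15–21 the 3rd, 22–28 the 4th, 29–31 the 5th.
28 is in the range for the 4th.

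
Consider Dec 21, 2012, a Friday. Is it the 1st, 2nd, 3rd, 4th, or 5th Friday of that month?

3rd

Day 21 falls in week ⌈21/7⌉ of the month.
Days 1–7 hold the 1st Friday, 8–14 the 2nd, 15–21 the 3rd, 22–28 the 4th, 29–31 the 5th.
21 is in the range for the 3rd.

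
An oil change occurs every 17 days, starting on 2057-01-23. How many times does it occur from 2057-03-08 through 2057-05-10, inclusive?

Occurrences land 17·i days after 2057-01-23 for i = 0, 1, 2, …
2057-03-08 is 44 days after the start; 44 ÷ 17 = 2 remainder 10; since the remainder is 10, round up to i = 3. First occurrence in the window: #4 on 2057-03-15 (3×17 = 51 days in).
2057-05-10 is 107 days after the start; 107 ÷ 17 = 6 remainder 5. Last occurrence in the window: #7 on 2057-05-05.
Occurrences #4 through #7: 4 in total.

4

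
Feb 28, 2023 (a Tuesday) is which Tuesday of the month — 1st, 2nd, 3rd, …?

Day 28 falls in week ⌈28/7⌉ of the month.
Days 1–7 hold the 1st Tuesday, 8–14 the 2nd, 15–21 the 3rd, 22–28 the 4th, 29–31 the 5th.
28 is in the range for the 4th.

4th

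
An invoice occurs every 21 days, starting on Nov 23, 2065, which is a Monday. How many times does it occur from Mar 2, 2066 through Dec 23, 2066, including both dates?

14

Occurrences land 21·i days after Nov 23, 2065 for i = 0, 1, 2, …
Mar 2, 2066 is 99 days after the start; 99 ÷ 21 = 4 remainder 15; since the remainder is 15, round up to i = 5. First occurrence in the window: #6 on Mar 8, 2066 (5×21 = 105 days in).
Dec 23, 2066 is 395 days after the start; 395 ÷ 21 = 18 remainder 17. Last occurrence in the window: #19 on Dec 6, 2066.
Occurrences #6 through #19: 14 in total.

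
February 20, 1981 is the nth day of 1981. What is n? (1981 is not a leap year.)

Days in months before February: 31 = 31.
Plus 20 days into February → day 51.

51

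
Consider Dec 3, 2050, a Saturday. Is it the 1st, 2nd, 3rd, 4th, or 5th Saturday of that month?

1st

Day 3 falls in week ⌈3/7⌉ of the month.
Days 1–7 hold the 1st Saturday, 8–14 the 2nd, 15–21 the 3rd, 22–28 the 4th, 29–31 the 5th.
3 is in the range for the 1st.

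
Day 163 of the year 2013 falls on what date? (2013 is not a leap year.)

2013-06-12

January has 31 days (163 − 31 = 132 remain).
February has 28 days (132 − 28 = 104 remain).
March has 31 days (104 − 31 = 73 remain).
April has 30 days (73 − 30 = 43 remain).
May has 31 days (43 − 31 = 12 remain).
12 into June → June 12.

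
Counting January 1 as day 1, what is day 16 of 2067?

16 into Jan → Jan 16.

Jan 16, 2067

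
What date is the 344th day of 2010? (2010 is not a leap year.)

2010-12-10

January has 31 days (344 − 31 = 313 remain).
February has 28 days (313 − 28 = 285 remain).
March has 31 days (285 − 31 = 254 remain).
April has 30 days (254 − 30 = 224 remain).
May has 31 days (224 − 31 = 193 remain).
June has 30 days (193 − 30 = 163 remain).
July has 31 days (163 − 31 = 132 remain).
August has 31 days (132 − 31 = 101 remain).
September has 30 days (101 − 30 = 71 remain).
October has 31 days (71 − 31 = 40 remain).
November has 30 days (40 − 30 = 10 remain).
10 into December → December 10.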